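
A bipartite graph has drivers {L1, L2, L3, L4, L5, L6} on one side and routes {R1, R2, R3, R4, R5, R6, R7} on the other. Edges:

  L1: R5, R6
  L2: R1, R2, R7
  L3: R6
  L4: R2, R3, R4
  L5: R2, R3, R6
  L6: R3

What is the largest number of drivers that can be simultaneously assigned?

Unit-capacity flow: source→left, listed edges, right→sink; max matching = max flow.
Augmenting path L1→R5 (+1); matched 1.
Augmenting path L2→R1 (+1); matched 2.
Augmenting path L3→R6 (+1); matched 3.
Augmenting path L4→R2 (+1); matched 4.
Augmenting path L5→R3 (+1); matched 5.
Augmenting path L6→R3→L5→R2→L4→R4 (+1); matched 6.
No augmenting path remains; maximum matching = 6.
König certificate: {L1, L2, L3, L4, L5, L6} is a vertex cover of size 6 (every listed pair touches it), so no matching can be larger.

6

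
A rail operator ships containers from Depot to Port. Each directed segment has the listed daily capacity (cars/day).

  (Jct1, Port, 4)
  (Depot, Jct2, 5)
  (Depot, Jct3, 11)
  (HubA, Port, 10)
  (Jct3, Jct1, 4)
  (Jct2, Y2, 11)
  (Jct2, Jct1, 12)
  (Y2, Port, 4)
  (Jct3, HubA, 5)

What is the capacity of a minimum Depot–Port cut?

13

Augment Depot→Jct2→Jct1→Port: bottleneck 4, flow now 4.
Augment Depot→Jct2→Y2→Port: bottleneck 1, flow now 5.
Augment Depot→Jct3→HubA→Port: bottleneck 5, flow now 10.
Augment Depot→Jct3→Jct1→Jct2→Y2→Port: bottleneck 3, flow now 13. (uses reverse residual edge)
No augmenting path remains; maximum flow = 13.
By max-flow min-cut, the minimum cut capacity equals the max flow.
In the residual graph, reachable from Depot: {Depot, Jct2, Jct3, Jct1, Y2}.
Min-cut edges: Jct3→HubA (5), Jct1→Port (4), Y2→Port (4); capacity 5 + 4 + 4 = 13.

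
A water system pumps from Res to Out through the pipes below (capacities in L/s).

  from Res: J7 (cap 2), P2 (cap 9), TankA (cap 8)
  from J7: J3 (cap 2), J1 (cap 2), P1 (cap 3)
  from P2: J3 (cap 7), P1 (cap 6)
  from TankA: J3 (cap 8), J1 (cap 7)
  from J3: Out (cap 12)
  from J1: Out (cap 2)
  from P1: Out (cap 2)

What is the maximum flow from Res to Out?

16

Augment Res→J7→J3→Out: bottleneck 2, flow now 2.
Augment Res→P2→J3→Out: bottleneck 7, flow now 9.
Augment Res→P2→P1→Out: bottleneck 2, flow now 11.
Augment Res→TankA→J3→Out: bottleneck 3, flow now 14.
Augment Res→TankA→J1→Out: bottleneck 2, flow now 16.
No augmenting path remains; maximum flow = 16.
In the residual graph, reachable from Res: {Res, J7, P2, TankA, J3, J1, P1}.
Min-cut edges: J3→Out (12), J1→Out (2), P1→Out (2); capacity 12 + 2 + 2 = 16.
This cut is saturated, so no flow can exceed 16.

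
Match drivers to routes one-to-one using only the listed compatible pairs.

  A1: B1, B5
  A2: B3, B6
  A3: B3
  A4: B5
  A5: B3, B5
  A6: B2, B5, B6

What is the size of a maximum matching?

Unit-capacity flow: source→left, listed edges, right→sink; max matching = max flow.
Augmenting path A1→B1 (+1); matched 1.
Augmenting path A2→B3 (+1); matched 2.
Augmenting path A4→B5 (+1); matched 3.
Augmenting path A6→B2 (+1); matched 4.
Augmenting path A3→B3→A2→B6 (+1); matched 5.
No augmenting path remains; maximum matching = 5.
König certificate: {A1, A2, A6, B3, B5} is a vertex cover of size 5 (every listed pair touches it), so no matching can be larger.

5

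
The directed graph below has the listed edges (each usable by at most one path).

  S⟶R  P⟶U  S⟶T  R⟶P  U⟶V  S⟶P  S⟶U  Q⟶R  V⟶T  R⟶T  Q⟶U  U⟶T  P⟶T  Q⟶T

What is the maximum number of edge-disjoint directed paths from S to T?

Assign every edge capacity 1; by Menger, the answer equals the max flow.
Path S→T (+1); total 1.
Path S→P→T (+1); total 2.
Path S→R→T (+1); total 3.
Path S→U→T (+1); total 4.
No residual S→T path; max flow = 4.
Certifying cut of size 4: {S→P, S→R, S→T, S→U}.

4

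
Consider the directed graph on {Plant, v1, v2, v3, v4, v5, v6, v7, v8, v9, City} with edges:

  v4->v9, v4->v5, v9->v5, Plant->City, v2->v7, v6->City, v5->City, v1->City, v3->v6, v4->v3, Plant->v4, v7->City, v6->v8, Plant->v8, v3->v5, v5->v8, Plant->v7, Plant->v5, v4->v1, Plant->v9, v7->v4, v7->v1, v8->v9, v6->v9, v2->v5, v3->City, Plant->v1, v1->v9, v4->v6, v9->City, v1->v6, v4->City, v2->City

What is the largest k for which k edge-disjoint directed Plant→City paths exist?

6

Assign every edge capacity 1; by Menger, the answer equals the max flow.
Path Plant→City (+1); total 1.
Path Plant→v1→City (+1); total 2.
Path Plant→v4→City (+1); total 3.
Path Plant→v5→City (+1); total 4.
Path Plant→v7→City (+1); total 5.
Path Plant→v9→City (+1); total 6.
No residual Plant→City path; max flow = 6.
Certifying cut of size 6: {Plant→City, Plant→v1, Plant→v4, Plant→v7, v5→City, v9→City}.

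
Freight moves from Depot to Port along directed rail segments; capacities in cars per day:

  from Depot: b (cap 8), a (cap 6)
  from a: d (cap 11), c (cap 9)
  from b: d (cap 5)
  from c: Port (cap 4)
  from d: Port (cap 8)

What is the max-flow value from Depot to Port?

Augment Depot→a→c→Port: bottleneck 4, flow now 4.
Augment Depot→a→d→Port: bottleneck 2, flow now 6.
Augment Depot→b→d→Port: bottleneck 5, flow now 11.
No augmenting path remains; maximum flow = 11.
In the residual graph, reachable from Depot: {Depot, b}.
Min-cut edges: Depot→a (6), b→d (5); capacity 6 + 5 = 11.
This cut is saturated, so no flow can exceed 11.

11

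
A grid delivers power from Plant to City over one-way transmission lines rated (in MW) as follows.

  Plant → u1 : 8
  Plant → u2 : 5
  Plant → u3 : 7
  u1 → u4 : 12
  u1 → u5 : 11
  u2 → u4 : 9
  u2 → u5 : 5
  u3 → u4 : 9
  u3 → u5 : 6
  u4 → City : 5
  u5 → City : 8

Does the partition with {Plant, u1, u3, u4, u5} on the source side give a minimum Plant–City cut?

No — its capacity is 18, but the minimum cut has capacity 13.

Given cut capacity: 5 + 5 + 8 = 18.
Augment Plant→u1→u4→City: bottleneck 5, flow now 5.
Augment Plant→u1→u5→City: bottleneck 3, flow now 8.
Augment Plant→u2→u5→City: bottleneck 5, flow now 13.
No augmenting path remains; maximum flow = 13.
In the residual graph, reachable from Plant: {Plant, u1, u2, u3, u4, u5}.
Min-cut edges: u4→City (5), u5→City (8); capacity 5 + 8 = 13.
Cut capacity 18 exceeds the max flow 13, so it is not minimum.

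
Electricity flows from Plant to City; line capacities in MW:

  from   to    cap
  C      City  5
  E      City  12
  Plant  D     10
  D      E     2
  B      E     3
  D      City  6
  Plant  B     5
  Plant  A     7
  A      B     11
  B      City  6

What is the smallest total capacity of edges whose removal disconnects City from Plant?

17

Augment Plant→B→City: bottleneck 5, flow now 5.
Augment Plant→D→City: bottleneck 6, flow now 11.
Augment Plant→A→B→City: bottleneck 1, flow now 12.
Augment Plant→D→E→City: bottleneck 2, flow now 14.
Augment Plant→A→B→E→City: bottleneck 3, flow now 17.
No augmenting path remains; maximum flow = 17.
By max-flow min-cut, the minimum cut capacity equals the max flow.
In the residual graph, reachable from Plant: {Plant, A, B, D}.
Min-cut edges: B→E (3), B→City (6), D→E (2), D→City (6); capacity 3 + 6 + 2 + 6 = 17.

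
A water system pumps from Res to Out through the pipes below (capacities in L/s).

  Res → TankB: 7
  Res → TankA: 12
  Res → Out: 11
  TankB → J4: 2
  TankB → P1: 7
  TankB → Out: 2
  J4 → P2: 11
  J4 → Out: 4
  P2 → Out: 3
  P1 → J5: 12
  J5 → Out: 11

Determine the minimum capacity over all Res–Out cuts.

18

Augment Res→Out: bottleneck 11, flow now 11.
Augment Res→TankB→Out: bottleneck 2, flow now 13.
Augment Res→TankB→J4→Out: bottleneck 2, flow now 15.
Augment Res→TankB→P1→J5→Out: bottleneck 3, flow now 18.
No augmenting path remains; maximum flow = 18.
By max-flow min-cut, the minimum cut capacity equals the max flow.
In the residual graph, reachable from Res: {Res, TankA}.
Min-cut edges: Res→TankB (7), Res→Out (11); capacity 7 + 11 = 18.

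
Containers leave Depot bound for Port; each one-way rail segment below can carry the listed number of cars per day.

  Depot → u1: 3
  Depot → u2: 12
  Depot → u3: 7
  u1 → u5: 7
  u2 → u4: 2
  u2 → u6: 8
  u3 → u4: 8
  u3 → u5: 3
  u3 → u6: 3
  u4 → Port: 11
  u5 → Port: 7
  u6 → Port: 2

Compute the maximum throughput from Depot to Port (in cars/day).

Augment Depot→u1→u5→Port: bottleneck 3, flow now 3.
Augment Depot→u2→u4→Port: bottleneck 2, flow now 5.
Augment Depot→u2→u6→Port: bottleneck 2, flow now 7.
Augment Depot→u3→u4→Port: bottleneck 7, flow now 14.
No augmenting path remains; maximum flow = 14.
In the residual graph, reachable from Depot: {Depot, u2, u6}.
Min-cut edges: Depot→u1 (3), Depot→u3 (7), u2→u4 (2), u6→Port (2); capacity 3 + 7 + 2 + 2 = 14.
This cut is saturated, so no flow can exceed 14.

14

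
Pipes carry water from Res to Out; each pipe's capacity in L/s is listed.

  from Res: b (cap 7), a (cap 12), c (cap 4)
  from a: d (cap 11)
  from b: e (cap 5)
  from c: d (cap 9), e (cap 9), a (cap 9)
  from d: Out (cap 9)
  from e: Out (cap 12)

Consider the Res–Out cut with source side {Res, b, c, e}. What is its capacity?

42

Edges leaving {Res, b, c, e}: Res→a (12), c→a (9), c→d (9), e→Out (12).
Cut capacity = 12 + 9 + 9 + 12 = 42.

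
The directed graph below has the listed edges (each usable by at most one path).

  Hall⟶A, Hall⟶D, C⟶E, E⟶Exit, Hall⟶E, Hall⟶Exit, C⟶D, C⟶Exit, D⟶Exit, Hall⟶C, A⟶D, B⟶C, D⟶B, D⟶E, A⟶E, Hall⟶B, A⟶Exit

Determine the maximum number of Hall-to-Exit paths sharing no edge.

5

Assign every edge capacity 1; by Menger, the answer equals the max flow.
Path Hall→Exit (+1); total 1.
Path Hall→A→Exit (+1); total 2.
Path Hall→C→Exit (+1); total 3.
Path Hall→D→Exit (+1); total 4.
Path Hall→E→Exit (+1); total 5.
No residual Hall→Exit path; max flow = 5.
Certifying cut of size 5: {C→Exit, D→Exit, E→Exit, Hall→A, Hall→Exit}.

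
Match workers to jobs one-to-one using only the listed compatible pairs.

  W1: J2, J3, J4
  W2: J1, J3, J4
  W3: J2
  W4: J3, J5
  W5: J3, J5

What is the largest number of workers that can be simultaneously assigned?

Unit-capacity flow: source→left, listed edges, right→sink; max matching = max flow.
Augmenting path W1→J2 (+1); matched 1.
Augmenting path W2→J1 (+1); matched 2.
Augmenting path W4→J3 (+1); matched 3.
Augmenting path W5→J5 (+1); matched 4.
Augmenting path W3→J2→W1→J4 (+1); matched 5.
No augmenting path remains; maximum matching = 5.
König certificate: {W1, W2, W3, W4, W5} is a vertex cover of size 5 (every listed pair touches it), so no matching can be larger.

5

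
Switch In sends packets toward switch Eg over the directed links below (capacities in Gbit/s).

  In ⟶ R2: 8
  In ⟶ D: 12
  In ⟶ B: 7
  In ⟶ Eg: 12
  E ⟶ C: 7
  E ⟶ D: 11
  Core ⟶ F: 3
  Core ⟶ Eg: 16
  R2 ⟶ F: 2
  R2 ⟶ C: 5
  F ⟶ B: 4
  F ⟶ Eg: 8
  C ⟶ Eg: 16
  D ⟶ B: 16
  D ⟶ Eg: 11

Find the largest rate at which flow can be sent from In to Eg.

30

Augment In→Eg: bottleneck 12, flow now 12.
Augment In→D→Eg: bottleneck 11, flow now 23.
Augment In→R2→F→Eg: bottleneck 2, flow now 25.
Augment In→R2→C→Eg: bottleneck 5, flow now 30.
No augmenting path remains; maximum flow = 30.
In the residual graph, reachable from In: {In, R2, D, B}.
Min-cut edges: In→Eg (12), R2→F (2), R2→C (5), D→Eg (11); capacity 12 + 2 + 5 + 11 = 30.
This cut is saturated, so no flow can exceed 30.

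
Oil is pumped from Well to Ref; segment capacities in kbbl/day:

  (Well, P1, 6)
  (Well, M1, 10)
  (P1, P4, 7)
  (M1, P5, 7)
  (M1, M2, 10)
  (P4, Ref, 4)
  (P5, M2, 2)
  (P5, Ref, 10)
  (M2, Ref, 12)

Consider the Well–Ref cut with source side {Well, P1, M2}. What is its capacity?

Edges leaving {Well, P1, M2}: Well→M1 (10), P1→P4 (7), M2→Ref (12).
Cut capacity = 10 + 7 + 12 = 29.

29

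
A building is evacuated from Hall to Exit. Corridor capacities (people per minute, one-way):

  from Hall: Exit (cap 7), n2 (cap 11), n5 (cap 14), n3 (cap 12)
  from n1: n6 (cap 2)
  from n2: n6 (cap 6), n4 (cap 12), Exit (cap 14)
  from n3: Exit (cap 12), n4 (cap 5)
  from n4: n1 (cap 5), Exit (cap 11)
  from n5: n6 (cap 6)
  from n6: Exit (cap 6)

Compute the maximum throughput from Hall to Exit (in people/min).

Augment Hall→Exit: bottleneck 7, flow now 7.
Augment Hall→n2→Exit: bottleneck 11, flow now 18.
Augment Hall→n3→Exit: bottleneck 12, flow now 30.
Augment Hall→n5→n6→Exit: bottleneck 6, flow now 36.
No augmenting path remains; maximum flow = 36.
In the residual graph, reachable from Hall: {Hall, n5}.
Min-cut edges: Hall→n2 (11), Hall→n3 (12), Hall→Exit (7), n5→n6 (6); capacity 11 + 12 + 7 + 6 = 36.
This cut is saturated, so no flow can exceed 36.

36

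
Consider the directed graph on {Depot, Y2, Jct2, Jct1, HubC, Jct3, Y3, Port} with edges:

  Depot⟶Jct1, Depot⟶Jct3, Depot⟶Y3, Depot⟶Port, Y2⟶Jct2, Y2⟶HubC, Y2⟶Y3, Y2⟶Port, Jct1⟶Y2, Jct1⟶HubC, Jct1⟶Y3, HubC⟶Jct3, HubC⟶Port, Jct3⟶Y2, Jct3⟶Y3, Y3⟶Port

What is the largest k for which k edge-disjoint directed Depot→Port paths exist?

Assign every edge capacity 1; by Menger, the answer equals the max flow.
Path Depot→Port (+1); total 1.
Path Depot→Y3→Port (+1); total 2.
Path Depot→Jct1→Y2→Port (+1); total 3.
Path Depot→Jct3→Y2→HubC→Port (+1); total 4.
No residual Depot→Port path; max flow = 4.
Certifying cut of size 4: {Depot→Jct1, Depot→Jct3, Depot→Port, Depot→Y3}.

4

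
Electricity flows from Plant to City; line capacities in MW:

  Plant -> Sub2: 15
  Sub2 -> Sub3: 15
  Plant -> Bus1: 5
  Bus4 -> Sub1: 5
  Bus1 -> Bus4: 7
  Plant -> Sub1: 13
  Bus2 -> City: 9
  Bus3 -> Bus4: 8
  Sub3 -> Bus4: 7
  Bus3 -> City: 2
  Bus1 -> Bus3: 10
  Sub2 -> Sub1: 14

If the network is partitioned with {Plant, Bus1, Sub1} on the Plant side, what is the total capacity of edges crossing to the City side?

32

Edges leaving {Plant, Bus1, Sub1}: Plant→Sub2 (15), Bus1→Bus3 (10), Bus1→Bus4 (7).
Cut capacity = 15 + 10 + 7 = 32.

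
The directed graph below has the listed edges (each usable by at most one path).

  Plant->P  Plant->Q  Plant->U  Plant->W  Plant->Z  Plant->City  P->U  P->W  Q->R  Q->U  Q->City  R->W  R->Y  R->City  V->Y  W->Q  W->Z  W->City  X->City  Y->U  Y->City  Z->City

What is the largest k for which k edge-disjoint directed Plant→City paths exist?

5

Assign every edge capacity 1; by Menger, the answer equals the max flow.
Path Plant→City (+1); total 1.
Path Plant→Q→City (+1); total 2.
Path Plant→W→City (+1); total 3.
Path Plant→Z→City (+1); total 4.
Path Plant→P→W→Q→R→City (+1); total 5.
No residual Plant→City path; max flow = 5.
Certifying cut of size 5: {Plant→City, Plant→P, Plant→Q, Plant→W, Plant→Z}.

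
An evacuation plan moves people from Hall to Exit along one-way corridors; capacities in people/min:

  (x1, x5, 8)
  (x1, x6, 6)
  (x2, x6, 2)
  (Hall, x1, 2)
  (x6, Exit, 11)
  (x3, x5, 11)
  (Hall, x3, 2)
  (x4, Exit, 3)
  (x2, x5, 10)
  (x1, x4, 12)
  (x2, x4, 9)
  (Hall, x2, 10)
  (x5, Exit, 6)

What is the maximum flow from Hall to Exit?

13

Augment Hall→x1→x4→Exit: bottleneck 2, flow now 2.
Augment Hall→x2→x4→Exit: bottleneck 1, flow now 3.
Augment Hall→x2→x5→Exit: bottleneck 6, flow now 9.
Augment Hall→x2→x6→Exit: bottleneck 2, flow now 11.
Augment Hall→x2→x4→x1→x6→Exit: bottleneck 1, flow now 12. (uses reverse residual edge)
Augment Hall→x3→x5→x2→x4→x1→x6→Exit: bottleneck 1, flow now 13. (uses reverse residual edge)
No augmenting path remains; maximum flow = 13.
In the residual graph, reachable from Hall: {Hall, x2, x3, x4, x5}.
Min-cut edges: Hall→x1 (2), x2→x6 (2), x4→Exit (3), x5→Exit (6); capacity 2 + 2 + 3 + 6 = 13.
This cut is saturated, so no flow can exceed 13.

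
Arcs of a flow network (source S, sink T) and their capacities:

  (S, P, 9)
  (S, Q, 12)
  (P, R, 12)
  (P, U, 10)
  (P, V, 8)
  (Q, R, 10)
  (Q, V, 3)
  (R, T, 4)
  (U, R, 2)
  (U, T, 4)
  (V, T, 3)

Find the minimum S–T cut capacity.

11

Augment S→P→R→T: bottleneck 4, flow now 4.
Augment S→P→U→T: bottleneck 4, flow now 8.
Augment S→P→V→T: bottleneck 1, flow now 9.
Augment S→Q→V→T: bottleneck 2, flow now 11.
No augmenting path remains; maximum flow = 11.
By max-flow min-cut, the minimum cut capacity equals the max flow.
In the residual graph, reachable from S: {S, P, Q, R, U, V}.
Min-cut edges: R→T (4), U→T (4), V→T (3); capacity 4 + 4 + 3 = 11.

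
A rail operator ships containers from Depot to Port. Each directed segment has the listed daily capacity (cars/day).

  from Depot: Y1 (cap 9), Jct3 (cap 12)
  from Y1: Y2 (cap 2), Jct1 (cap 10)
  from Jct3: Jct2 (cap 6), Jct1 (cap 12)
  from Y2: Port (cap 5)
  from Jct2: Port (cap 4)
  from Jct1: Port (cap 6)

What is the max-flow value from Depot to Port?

Augment Depot→Y1→Y2→Port: bottleneck 2, flow now 2.
Augment Depot→Y1→Jct1→Port: bottleneck 6, flow now 8.
Augment Depot→Jct3→Jct2→Port: bottleneck 4, flow now 12.
No augmenting path remains; maximum flow = 12.
In the residual graph, reachable from Depot: {Depot, Y1, Jct3, Jct2, Jct1}.
Min-cut edges: Y1→Y2 (2), Jct2→Port (4), Jct1→Port (6); capacity 2 + 4 + 6 = 12.
This cut is saturated, so no flow can exceed 12.

12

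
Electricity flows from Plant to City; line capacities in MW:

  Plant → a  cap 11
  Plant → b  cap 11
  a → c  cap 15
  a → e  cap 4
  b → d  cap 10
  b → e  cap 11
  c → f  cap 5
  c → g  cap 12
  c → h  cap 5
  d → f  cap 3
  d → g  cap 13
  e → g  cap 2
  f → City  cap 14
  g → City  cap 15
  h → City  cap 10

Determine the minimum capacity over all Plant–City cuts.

Augment Plant→a→c→f→City: bottleneck 5, flow now 5.
Augment Plant→a→c→g→City: bottleneck 6, flow now 11.
Augment Plant→b→d→f→City: bottleneck 3, flow now 14.
Augment Plant→b→d→g→City: bottleneck 7, flow now 21.
Augment Plant→b→e→g→City: bottleneck 1, flow now 22.
No augmenting path remains; maximum flow = 22.
By max-flow min-cut, the minimum cut capacity equals the max flow.
In the residual graph, reachable from Plant: {Plant}.
Min-cut edges: Plant→a (11), Plant→b (11); capacity 11 + 11 = 22.

22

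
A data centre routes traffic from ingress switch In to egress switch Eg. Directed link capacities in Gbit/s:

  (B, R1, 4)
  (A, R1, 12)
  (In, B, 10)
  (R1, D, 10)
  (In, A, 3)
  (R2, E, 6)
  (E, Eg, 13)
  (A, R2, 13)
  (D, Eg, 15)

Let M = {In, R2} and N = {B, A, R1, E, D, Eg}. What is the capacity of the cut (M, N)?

19

Edges leaving {In, R2}: In→B (10), In→A (3), R2→E (6).
Cut capacity = 10 + 3 + 6 = 19.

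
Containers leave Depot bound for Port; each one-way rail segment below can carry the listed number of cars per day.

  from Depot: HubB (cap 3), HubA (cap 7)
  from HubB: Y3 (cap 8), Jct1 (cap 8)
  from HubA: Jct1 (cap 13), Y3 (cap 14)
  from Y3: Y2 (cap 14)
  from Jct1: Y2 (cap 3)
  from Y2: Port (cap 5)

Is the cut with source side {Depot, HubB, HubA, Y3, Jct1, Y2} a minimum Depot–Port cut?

Yes — it is a minimum cut (capacity 5).

Given cut capacity: 5 = 5.
Augment Depot→HubB→Y3→Y2→Port: bottleneck 3, flow now 3.
Augment Depot→HubA→Y3→Y2→Port: bottleneck 2, flow now 5.
No augmenting path remains; maximum flow = 5.
Cut capacity 5 equals the max flow, so it is a minimum cut.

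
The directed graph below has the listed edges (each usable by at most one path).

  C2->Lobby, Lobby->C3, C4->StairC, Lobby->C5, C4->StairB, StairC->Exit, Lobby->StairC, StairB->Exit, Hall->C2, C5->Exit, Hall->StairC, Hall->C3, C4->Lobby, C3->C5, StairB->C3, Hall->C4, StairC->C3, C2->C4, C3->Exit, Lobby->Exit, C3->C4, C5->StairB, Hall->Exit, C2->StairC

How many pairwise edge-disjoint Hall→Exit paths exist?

Assign every edge capacity 1; by Menger, the answer equals the max flow.
Path Hall→Exit (+1); total 1.
Path Hall→C3→Exit (+1); total 2.
Path Hall→StairC→Exit (+1); total 3.
Path Hall→C2→Lobby→Exit (+1); total 4.
Path Hall→C4→StairB→Exit (+1); total 5.
No residual Hall→Exit path; max flow = 5.
Certifying cut of size 5: {Hall→C2, Hall→C3, Hall→C4, Hall→Exit, Hall→StairC}.

5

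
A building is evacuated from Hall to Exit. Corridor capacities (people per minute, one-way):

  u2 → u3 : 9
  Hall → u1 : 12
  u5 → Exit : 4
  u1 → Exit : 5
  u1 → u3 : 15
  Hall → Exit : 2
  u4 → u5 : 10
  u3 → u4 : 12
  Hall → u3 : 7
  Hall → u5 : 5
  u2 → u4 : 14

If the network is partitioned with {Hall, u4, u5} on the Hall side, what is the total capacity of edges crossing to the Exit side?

25

Edges leaving {Hall, u4, u5}: Hall→u1 (12), Hall→u3 (7), Hall→Exit (2), u5→Exit (4).
Cut capacity = 12 + 7 + 2 + 4 = 25.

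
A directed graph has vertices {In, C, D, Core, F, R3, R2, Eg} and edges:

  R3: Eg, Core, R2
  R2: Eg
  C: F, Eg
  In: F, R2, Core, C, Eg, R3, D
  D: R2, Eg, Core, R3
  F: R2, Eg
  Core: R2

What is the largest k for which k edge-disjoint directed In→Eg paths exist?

Assign every edge capacity 1; by Menger, the answer equals the max flow.
Path In→Eg (+1); total 1.
Path In→C→Eg (+1); total 2.
Path In→D→Eg (+1); total 3.
Path In→F→Eg (+1); total 4.
Path In→R3→Eg (+1); total 5.
Path In→R2→Eg (+1); total 6.
No residual In→Eg path; max flow = 6.
Certifying cut of size 6: {In→C, In→D, In→Eg, In→F, In→R3, R2→Eg}.

6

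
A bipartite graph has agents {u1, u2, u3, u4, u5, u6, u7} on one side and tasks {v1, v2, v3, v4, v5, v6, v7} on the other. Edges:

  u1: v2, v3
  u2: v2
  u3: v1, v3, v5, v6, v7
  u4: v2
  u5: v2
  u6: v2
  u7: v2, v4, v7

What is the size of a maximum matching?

4

Unit-capacity flow: source→left, listed edges, right→sink; max matching = max flow.
Augmenting path u1→v2 (+1); matched 1.
Augmenting path u3→v1 (+1); matched 2.
Augmenting path u7→v4 (+1); matched 3.
Augmenting path u2→v2→u1→v3 (+1); matched 4.
No augmenting path remains; maximum matching = 4.
König certificate: {u1, u3, u7, v2} is a vertex cover of size 4 (every listed pair touches it), so no matching can be larger.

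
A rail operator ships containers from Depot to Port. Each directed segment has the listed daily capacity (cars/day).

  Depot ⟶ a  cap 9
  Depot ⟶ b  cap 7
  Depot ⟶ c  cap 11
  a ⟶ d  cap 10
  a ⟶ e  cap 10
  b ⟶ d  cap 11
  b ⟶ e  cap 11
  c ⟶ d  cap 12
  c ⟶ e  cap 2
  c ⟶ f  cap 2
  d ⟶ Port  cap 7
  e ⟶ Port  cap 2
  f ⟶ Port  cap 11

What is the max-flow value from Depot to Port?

Augment Depot→a→d→Port: bottleneck 7, flow now 7.
Augment Depot→a→e→Port: bottleneck 2, flow now 9.
Augment Depot→c→f→Port: bottleneck 2, flow now 11.
No augmenting path remains; maximum flow = 11.
In the residual graph, reachable from Depot: {Depot, a, b, c, d, e}.
Min-cut edges: c→f (2), d→Port (7), e→Port (2); capacity 2 + 7 + 2 = 11.
This cut is saturated, so no flow can exceed 11.

11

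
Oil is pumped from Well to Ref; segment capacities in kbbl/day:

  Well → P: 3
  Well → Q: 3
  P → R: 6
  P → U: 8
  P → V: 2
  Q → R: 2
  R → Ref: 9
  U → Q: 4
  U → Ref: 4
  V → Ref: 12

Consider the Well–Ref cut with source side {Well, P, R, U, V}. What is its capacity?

32

Edges leaving {Well, P, R, U, V}: Well→Q (3), R→Ref (9), U→Q (4), U→Ref (4), V→Ref (12).
Cut capacity = 3 + 9 + 4 + 4 + 12 = 32.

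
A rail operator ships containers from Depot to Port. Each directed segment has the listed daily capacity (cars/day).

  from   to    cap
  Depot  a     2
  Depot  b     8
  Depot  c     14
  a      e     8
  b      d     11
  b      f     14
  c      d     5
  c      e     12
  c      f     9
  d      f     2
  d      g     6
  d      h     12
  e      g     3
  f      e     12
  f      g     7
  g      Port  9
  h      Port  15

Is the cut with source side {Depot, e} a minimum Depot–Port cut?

No — its capacity is 27, but the minimum cut has capacity 21.

Given cut capacity: 2 + 8 + 14 + 3 = 27.
Augment Depot→a→e→g→Port: bottleneck 2, flow now 2.
Augment Depot→b→d→g→Port: bottleneck 6, flow now 8.
Augment Depot→b→d→h→Port: bottleneck 2, flow now 10.
Augment Depot→c→d→h→Port: bottleneck 5, flow now 15.
Augment Depot→c→e→g→Port: bottleneck 1, flow now 16.
Augment Depot→c→f→g→d→h→Port: bottleneck 5, flow now 21. (uses reverse residual edge)
No augmenting path remains; maximum flow = 21.
In the residual graph, reachable from Depot: {Depot, a, b, c, d, e, f, g}.
Min-cut edges: d→h (12), g→Port (9); capacity 12 + 9 = 21.
Cut capacity 27 exceeds the max flow 21, so it is not minimum.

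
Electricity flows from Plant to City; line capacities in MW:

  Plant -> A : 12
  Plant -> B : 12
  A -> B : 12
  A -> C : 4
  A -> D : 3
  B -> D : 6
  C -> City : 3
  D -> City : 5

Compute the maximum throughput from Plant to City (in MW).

Augment Plant→A→C→City: bottleneck 3, flow now 3.
Augment Plant→A→D→City: bottleneck 3, flow now 6.
Augment Plant→B→D→City: bottleneck 2, flow now 8.
No augmenting path remains; maximum flow = 8.
In the residual graph, reachable from Plant: {Plant, A, B, C, D}.
Min-cut edges: C→City (3), D→City (5); capacity 3 + 5 = 8.
This cut is saturated, so no flow can exceed 8.

8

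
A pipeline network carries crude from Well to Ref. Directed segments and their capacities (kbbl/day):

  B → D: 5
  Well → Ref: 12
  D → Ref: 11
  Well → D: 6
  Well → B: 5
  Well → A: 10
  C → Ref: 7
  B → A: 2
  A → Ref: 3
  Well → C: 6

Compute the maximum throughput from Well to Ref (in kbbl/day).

Augment Well→Ref: bottleneck 12, flow now 12.
Augment Well→A→Ref: bottleneck 3, flow now 15.
Augment Well→C→Ref: bottleneck 6, flow now 21.
Augment Well→D→Ref: bottleneck 6, flow now 27.
Augment Well→B→D→Ref: bottleneck 5, flow now 32.
No augmenting path remains; maximum flow = 32.
In the residual graph, reachable from Well: {Well, A}.
Min-cut edges: Well→B (5), Well→C (6), Well→D (6), Well→Ref (12), A→Ref (3); capacity 5 + 6 + 6 + 12 + 3 = 32.
This cut is saturated, so no flow can exceed 32.

32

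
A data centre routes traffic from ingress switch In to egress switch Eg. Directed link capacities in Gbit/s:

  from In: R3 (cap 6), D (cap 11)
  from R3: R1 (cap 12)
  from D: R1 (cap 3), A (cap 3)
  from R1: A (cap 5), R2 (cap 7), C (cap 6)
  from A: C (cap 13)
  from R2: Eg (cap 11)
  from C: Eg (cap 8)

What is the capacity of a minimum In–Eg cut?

12

Augment In→R3→R1→R2→Eg: bottleneck 6, flow now 6.
Augment In→D→R1→R2→Eg: bottleneck 1, flow now 7.
Augment In→D→R1→C→Eg: bottleneck 2, flow now 9.
Augment In→D→A→C→Eg: bottleneck 3, flow now 12.
No augmenting path remains; maximum flow = 12.
By max-flow min-cut, the minimum cut capacity equals the max flow.
In the residual graph, reachable from In: {In, D}.
Min-cut edges: In→R3 (6), D→R1 (3), D→A (3); capacity 6 + 3 + 3 = 12.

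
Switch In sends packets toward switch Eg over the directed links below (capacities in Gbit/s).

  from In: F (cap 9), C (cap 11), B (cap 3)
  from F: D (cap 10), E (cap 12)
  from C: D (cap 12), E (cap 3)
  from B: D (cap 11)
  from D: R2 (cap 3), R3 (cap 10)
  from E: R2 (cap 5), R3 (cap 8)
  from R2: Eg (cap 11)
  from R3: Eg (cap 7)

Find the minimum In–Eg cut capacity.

Augment In→F→D→R2→Eg: bottleneck 3, flow now 3.
Augment In→F→D→R3→Eg: bottleneck 6, flow now 9.
Augment In→C→D→R3→Eg: bottleneck 1, flow now 10.
Augment In→C→E→R2→Eg: bottleneck 3, flow now 13.
Augment In→C→D→F→E→R2→Eg: bottleneck 2, flow now 15. (uses reverse residual edge)
No augmenting path remains; maximum flow = 15.
By max-flow min-cut, the minimum cut capacity equals the max flow.
In the residual graph, reachable from In: {In, F, C, B, D, E, R3}.
Min-cut edges: D→R2 (3), E→R2 (5), R3→Eg (7); capacity 3 + 5 + 7 = 15.

15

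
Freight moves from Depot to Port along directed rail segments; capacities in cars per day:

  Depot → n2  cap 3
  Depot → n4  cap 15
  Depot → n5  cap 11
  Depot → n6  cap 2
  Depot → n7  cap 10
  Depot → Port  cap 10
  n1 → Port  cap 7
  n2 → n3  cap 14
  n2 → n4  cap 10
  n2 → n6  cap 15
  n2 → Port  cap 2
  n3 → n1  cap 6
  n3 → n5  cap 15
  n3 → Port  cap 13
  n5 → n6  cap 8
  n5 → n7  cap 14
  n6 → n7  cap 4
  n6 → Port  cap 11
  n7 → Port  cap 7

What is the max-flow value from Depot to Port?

Augment Depot→Port: bottleneck 10, flow now 10.
Augment Depot→n2→Port: bottleneck 2, flow now 12.
Augment Depot→n6→Port: bottleneck 2, flow now 14.
Augment Depot→n7→Port: bottleneck 7, flow now 21.
Augment Depot→n2→n3→Port: bottleneck 1, flow now 22.
Augment Depot→n5→n6→Port: bottleneck 8, flow now 30.
No augmenting path remains; maximum flow = 30.
In the residual graph, reachable from Depot: {Depot, n4, n5, n7}.
Min-cut edges: Depot→n2 (3), Depot→n6 (2), Depot→Port (10), n5→n6 (8), n7→Port (7); capacity 3 + 2 + 10 + 8 + 7 = 30.
This cut is saturated, so no flow can exceed 30.

30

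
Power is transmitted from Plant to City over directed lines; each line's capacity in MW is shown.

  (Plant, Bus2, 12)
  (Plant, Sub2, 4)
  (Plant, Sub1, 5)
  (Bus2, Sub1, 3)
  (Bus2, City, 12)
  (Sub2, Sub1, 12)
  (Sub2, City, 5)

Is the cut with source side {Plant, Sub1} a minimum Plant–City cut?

Given cut capacity: 12 + 4 = 16.
Augment Plant→Bus2→City: bottleneck 12, flow now 12.
Augment Plant→Sub2→City: bottleneck 4, flow now 16.
No augmenting path remains; maximum flow = 16.
Cut capacity 16 equals the max flow, so it is a minimum cut.

Yes — it is a minimum cut (capacity 16).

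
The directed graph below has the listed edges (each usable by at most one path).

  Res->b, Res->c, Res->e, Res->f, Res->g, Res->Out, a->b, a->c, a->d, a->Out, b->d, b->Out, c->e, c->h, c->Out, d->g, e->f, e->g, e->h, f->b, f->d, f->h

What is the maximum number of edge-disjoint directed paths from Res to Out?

3

Assign every edge capacity 1; by Menger, the answer equals the max flow.
Path Res→Out (+1); total 1.
Path Res→b→Out (+1); total 2.
Path Res→c→Out (+1); total 3.
No residual Res→Out path; max flow = 3.
Certifying cut of size 3: {Res→Out, Res→c, b→Out}.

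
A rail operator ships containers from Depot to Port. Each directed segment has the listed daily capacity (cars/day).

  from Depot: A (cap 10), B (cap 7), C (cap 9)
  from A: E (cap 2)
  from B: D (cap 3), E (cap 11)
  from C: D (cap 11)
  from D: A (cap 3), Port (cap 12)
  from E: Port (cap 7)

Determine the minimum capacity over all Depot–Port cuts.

18

Augment Depot→A→E→Port: bottleneck 2, flow now 2.
Augment Depot→B→D→Port: bottleneck 3, flow now 5.
Augment Depot→B→E→Port: bottleneck 4, flow now 9.
Augment Depot→C→D→Port: bottleneck 9, flow now 18.
No augmenting path remains; maximum flow = 18.
By max-flow min-cut, the minimum cut capacity equals the max flow.
In the residual graph, reachable from Depot: {Depot, A}.
Min-cut edges: Depot→B (7), Depot→C (9), A→E (2); capacity 7 + 9 + 2 = 18.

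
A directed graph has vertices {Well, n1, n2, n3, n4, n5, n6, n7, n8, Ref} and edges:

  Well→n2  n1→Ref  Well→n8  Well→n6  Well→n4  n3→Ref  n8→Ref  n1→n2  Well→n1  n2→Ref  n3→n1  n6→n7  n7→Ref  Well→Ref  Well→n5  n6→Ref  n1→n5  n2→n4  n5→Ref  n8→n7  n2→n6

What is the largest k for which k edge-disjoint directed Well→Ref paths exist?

6

Assign every edge capacity 1; by Menger, the answer equals the max flow.
Path Well→Ref (+1); total 1.
Path Well→n1→Ref (+1); total 2.
Path Well→n2→Ref (+1); total 3.
Path Well→n5→Ref (+1); total 4.
Path Well→n6→Ref (+1); total 5.
Path Well→n8→Ref (+1); total 6.
No residual Well→Ref path; max flow = 6.
Certifying cut of size 6: {Well→Ref, Well→n1, Well→n2, Well→n5, Well→n6, Well→n8}.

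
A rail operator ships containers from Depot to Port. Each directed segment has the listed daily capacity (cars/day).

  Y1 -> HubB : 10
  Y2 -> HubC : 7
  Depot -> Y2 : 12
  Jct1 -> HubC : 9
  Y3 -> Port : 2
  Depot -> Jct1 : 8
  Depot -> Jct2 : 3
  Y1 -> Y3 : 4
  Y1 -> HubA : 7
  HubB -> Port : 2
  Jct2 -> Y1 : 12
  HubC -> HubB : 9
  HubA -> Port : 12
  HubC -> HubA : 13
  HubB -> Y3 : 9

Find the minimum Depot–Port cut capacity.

Augment Depot→Jct2→Y1→Y3→Port: bottleneck 2, flow now 2.
Augment Depot→Jct2→Y1→HubA→Port: bottleneck 1, flow now 3.
Augment Depot→Jct1→HubC→HubA→Port: bottleneck 8, flow now 11.
Augment Depot→Y2→HubC→HubA→Port: bottleneck 3, flow now 14.
Augment Depot→Y2→HubC→HubB→Port: bottleneck 2, flow now 16.
No augmenting path remains; maximum flow = 16.
By max-flow min-cut, the minimum cut capacity equals the max flow.
In the residual graph, reachable from Depot: {Depot, Jct2, Jct1, Y2, HubC, Y1, Y3, HubA, HubB}.
Min-cut edges: Y3→Port (2), HubA→Port (12), HubB→Port (2); capacity 2 + 12 + 2 = 16.

16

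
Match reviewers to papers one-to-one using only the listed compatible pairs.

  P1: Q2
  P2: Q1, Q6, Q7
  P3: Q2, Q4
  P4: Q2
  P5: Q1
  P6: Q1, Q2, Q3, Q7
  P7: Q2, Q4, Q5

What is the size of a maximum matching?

Unit-capacity flow: source→left, listed edges, right→sink; max matching = max flow.
Augmenting path P1→Q2 (+1); matched 1.
Augmenting path P2→Q1 (+1); matched 2.
Augmenting path P3→Q4 (+1); matched 3.
Augmenting path P6→Q3 (+1); matched 4.
Augmenting path P7→Q5 (+1); matched 5.
Augmenting path P5→Q1→P2→Q6 (+1); matched 6.
No augmenting path remains; maximum matching = 6.
König certificate: {P2, P3, P5, P6, P7, Q2} is a vertex cover of size 6 (every listed pair touches it), so no matching can be larger.

6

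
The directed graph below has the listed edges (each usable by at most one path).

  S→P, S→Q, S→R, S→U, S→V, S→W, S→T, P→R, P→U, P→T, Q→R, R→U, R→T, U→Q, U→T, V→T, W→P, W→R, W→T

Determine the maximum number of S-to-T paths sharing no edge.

Assign every edge capacity 1; by Menger, the answer equals the max flow.
Path S→T (+1); total 1.
Path S→P→T (+1); total 2.
Path S→R→T (+1); total 3.
Path S→U→T (+1); total 4.
Path S→V→T (+1); total 5.
Path S→W→T (+1); total 6.
No residual S→T path; max flow = 6.
Certifying cut of size 6: {R→T, S→P, S→T, S→V, S→W, U→T}.

6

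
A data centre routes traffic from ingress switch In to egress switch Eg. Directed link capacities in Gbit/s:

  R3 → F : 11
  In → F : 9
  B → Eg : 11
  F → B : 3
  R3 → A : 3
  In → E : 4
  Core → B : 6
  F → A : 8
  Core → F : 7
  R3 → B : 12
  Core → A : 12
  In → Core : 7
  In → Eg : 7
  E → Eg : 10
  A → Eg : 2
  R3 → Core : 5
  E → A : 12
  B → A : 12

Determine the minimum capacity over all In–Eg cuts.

22

Augment In→Eg: bottleneck 7, flow now 7.
Augment In→E→Eg: bottleneck 4, flow now 11.
Augment In→Core→B→Eg: bottleneck 6, flow now 17.
Augment In→Core→A→Eg: bottleneck 1, flow now 18.
Augment In→F→B→Eg: bottleneck 3, flow now 21.
Augment In→F→A→Eg: bottleneck 1, flow now 22.
No augmenting path remains; maximum flow = 22.
By max-flow min-cut, the minimum cut capacity equals the max flow.
In the residual graph, reachable from In: {In, Core, F, A}.
Min-cut edges: In→E (4), In→Eg (7), Core→B (6), F→B (3), A→Eg (2); capacity 4 + 7 + 6 + 3 + 2 = 22.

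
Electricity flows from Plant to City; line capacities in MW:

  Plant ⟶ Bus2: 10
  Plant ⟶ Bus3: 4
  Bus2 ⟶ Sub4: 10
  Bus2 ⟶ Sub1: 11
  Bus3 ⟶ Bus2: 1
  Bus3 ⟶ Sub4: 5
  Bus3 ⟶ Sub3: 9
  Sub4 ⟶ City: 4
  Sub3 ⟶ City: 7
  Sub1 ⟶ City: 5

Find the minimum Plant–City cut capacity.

13

Augment Plant→Bus2→Sub4→City: bottleneck 4, flow now 4.
Augment Plant→Bus2→Sub1→City: bottleneck 5, flow now 9.
Augment Plant→Bus3→Sub3→City: bottleneck 4, flow now 13.
No augmenting path remains; maximum flow = 13.
By max-flow min-cut, the minimum cut capacity equals the max flow.
In the residual graph, reachable from Plant: {Plant, Bus2, Sub4, Sub1}.
Min-cut edges: Plant→Bus3 (4), Sub4→City (4), Sub1→City (5); capacity 4 + 4 + 5 = 13.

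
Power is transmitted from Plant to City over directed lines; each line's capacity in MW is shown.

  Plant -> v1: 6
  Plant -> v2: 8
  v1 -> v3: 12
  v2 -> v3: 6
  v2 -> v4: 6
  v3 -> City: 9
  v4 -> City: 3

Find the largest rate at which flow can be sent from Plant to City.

12

Augment Plant→v1→v3→City: bottleneck 6, flow now 6.
Augment Plant→v2→v3→City: bottleneck 3, flow now 9.
Augment Plant→v2→v4→City: bottleneck 3, flow now 12.
No augmenting path remains; maximum flow = 12.
In the residual graph, reachable from Plant: {Plant, v1, v2, v3, v4}.
Min-cut edges: v3→City (9), v4→City (3); capacity 9 + 3 = 12.
This cut is saturated, so no flow can exceed 12.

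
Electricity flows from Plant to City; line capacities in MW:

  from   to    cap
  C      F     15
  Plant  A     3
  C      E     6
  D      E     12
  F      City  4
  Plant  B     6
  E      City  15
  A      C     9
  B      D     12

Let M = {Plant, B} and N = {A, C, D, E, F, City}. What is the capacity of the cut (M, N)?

Edges leaving {Plant, B}: Plant→A (3), B→D (12).
Cut capacity = 3 + 12 = 15.

15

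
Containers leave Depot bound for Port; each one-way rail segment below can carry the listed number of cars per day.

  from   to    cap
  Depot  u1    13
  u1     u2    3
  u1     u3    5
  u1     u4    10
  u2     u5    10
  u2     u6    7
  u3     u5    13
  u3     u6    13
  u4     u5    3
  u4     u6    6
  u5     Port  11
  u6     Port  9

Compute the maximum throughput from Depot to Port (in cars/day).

Augment Depot→u1→u2→u5→Port: bottleneck 3, flow now 3.
Augment Depot→u1→u3→u5→Port: bottleneck 5, flow now 8.
Augment Depot→u1→u4→u5→Port: bottleneck 3, flow now 11.
Augment Depot→u1→u4→u6→Port: bottleneck 2, flow now 13.
No augmenting path remains; maximum flow = 13.
In the residual graph, reachable from Depot: {Depot}.
Min-cut edges: Depot→u1 (13); capacity 13 = 13.
This cut is saturated, so no flow can exceed 13.

13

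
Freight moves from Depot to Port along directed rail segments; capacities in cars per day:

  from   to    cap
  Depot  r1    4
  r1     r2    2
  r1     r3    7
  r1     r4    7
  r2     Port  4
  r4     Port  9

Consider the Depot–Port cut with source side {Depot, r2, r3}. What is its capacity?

Edges leaving {Depot, r2, r3}: Depot→r1 (4), r2→Port (4).
Cut capacity = 4 + 4 = 8.

8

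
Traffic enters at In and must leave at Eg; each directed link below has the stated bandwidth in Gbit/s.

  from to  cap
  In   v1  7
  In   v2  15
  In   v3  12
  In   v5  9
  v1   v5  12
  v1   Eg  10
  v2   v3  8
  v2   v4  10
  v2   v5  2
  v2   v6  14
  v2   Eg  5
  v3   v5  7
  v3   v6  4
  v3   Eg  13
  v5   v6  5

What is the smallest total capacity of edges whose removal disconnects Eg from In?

Augment In→v1→Eg: bottleneck 7, flow now 7.
Augment In→v2→Eg: bottleneck 5, flow now 12.
Augment In→v3→Eg: bottleneck 12, flow now 24.
Augment In→v2→v3→Eg: bottleneck 1, flow now 25.
No augmenting path remains; maximum flow = 25.
By max-flow min-cut, the minimum cut capacity equals the max flow.
In the residual graph, reachable from In: {In, v2, v3, v4, v5, v6}.
Min-cut edges: In→v1 (7), v2→Eg (5), v3→Eg (13); capacity 7 + 5 + 13 = 25.

25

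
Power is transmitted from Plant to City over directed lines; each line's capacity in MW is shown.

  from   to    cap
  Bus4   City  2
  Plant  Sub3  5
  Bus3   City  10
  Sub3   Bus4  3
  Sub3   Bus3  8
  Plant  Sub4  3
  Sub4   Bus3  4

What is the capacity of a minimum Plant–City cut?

Augment Plant→Sub4→Bus3→City: bottleneck 3, flow now 3.
Augment Plant→Sub3→Bus4→City: bottleneck 2, flow now 5.
Augment Plant→Sub3→Bus3→City: bottleneck 3, flow now 8.
No augmenting path remains; maximum flow = 8.
By max-flow min-cut, the minimum cut capacity equals the max flow.
In the residual graph, reachable from Plant: {Plant}.
Min-cut edges: Plant→Sub4 (3), Plant→Sub3 (5); capacity 3 + 5 = 8.

8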